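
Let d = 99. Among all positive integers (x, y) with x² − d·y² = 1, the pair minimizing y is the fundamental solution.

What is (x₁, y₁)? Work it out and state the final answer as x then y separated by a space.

√99 → a₀=9, period (1,18); ℓ=2 even so k=1
i=0: a=9 ⇒ p=9, q=1
i=1: a=1 ⇒ p=10, q=1
→ (10, 1).  Check: 10²=100, 99·1²=99, difference 1.

10 1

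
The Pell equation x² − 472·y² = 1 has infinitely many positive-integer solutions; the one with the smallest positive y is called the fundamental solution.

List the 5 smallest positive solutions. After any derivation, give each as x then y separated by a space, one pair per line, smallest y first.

√472 = [21; 1,2,1,1,1,…,2,1,42, …], period ℓ=14 (even) → k=13
i=0: a=21 ⇒ p=21, q=1
i=1: a=1 ⇒ p=22, q=1
…
i=3: a=1 ⇒ p=87, q=4
i=4: a=1 ⇒ p=152, q=7
…
i=7: a=5 ⇒ p=5779, q=266
i=8: a=4 ⇒ p=24224, q=1115
…
i=10: a=1 ⇒ p=54227, q=2496
i=11: a=1 ⇒ p=84230, q=3877
i=12: a=2 ⇒ p=222687, q=10250
i=13: a=1 ⇒ p=306917, q=14127
(x₁, y₁) = (306917, 14127);  306917² − 472·14127² = 1 ✓
n=2: (306917,14127)∘(306917,14127) = (306917·306917+472·14127·14127, 306917·14127+14127·306917) = (188396089777,8671632918)
n=3: (188396089777,8671632918)∘(306917,14127) = (306917·188396089777+472·14127·8671632918, 306917·8671632918+14127·188396089777) = (115643925371868101,5322943120573485)
n=4: (115643925371868101,5322943120573485)∘(306917,14127) = (306917·115643925371868101+472·14127·5322943120573485, 306917·5322943120573485+14127·115643925371868101) = (70986173286526887819457,3267403467465432958572)
n=5: (70986173286526887819457,3267403467465432958572)∘(306917,14127) = (306917·70986173286526887819457+472·14127·3267403467465432958572, 306917·3267403467465432958572+14127·70986173286526887819457) = (43573726693046301732396700037,2005643340042853631571511563)

306917 14127
188396089777 8671632918
115643925371868101 5322943120573485
70986173286526887819457 3267403467465432958572
43573726693046301732396700037 2005643340042853631571511563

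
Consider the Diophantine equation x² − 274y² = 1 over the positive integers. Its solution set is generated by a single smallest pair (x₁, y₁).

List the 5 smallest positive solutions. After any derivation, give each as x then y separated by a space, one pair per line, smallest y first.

√274 → a₀=16, period (1,1,4,4,1,1,32); ℓ=7 odd so k=13
k=0  a_k=16  p_k/q_k = 16/1
…
k=3  a_k=4  p_k/q_k = 149/9
…
k=7  a_k=32  p_k/q_k = 45802/2767
…
k=12  a_k=1  p_k/q_k = 2189276/132259
k=13  a_k=1  p_k/q_k = 3959299/239190
→ (3959299, 239190).  Check: 3959299²=15676048571401, 274·239190²=15676048571400, difference 1.
k=2:  x_2 = 3959299·3959299+274·239190·239190 = 31352097142801,  y_2 = 3959299·239190+239190·3959299 = 1894049455620
k=3:  x_3 = 3959299·31352097142801+274·239190·1894049455620 = 248264653730785753699,  y_3 = 3959299·1894049455620+239190·31352097142801 = 14998216231173381570
k=4:  x_4 = 3959299·248264653730785753699+274·239190·14998216231173381570 = 1965907990503261255572251201,  y_4 = 3959299·14998216231173381570+239190·248264653730785753699 = 118764845051735182903983240
k=5:  x_5 = 3959299·1965907990503261255572251201+274·239190·118764845051735182903983240 = 15567235081782895307198186429982499,  y_5 = 3959299·118764845051735182903983240+239190·1965907990503261255572251201 = 940451064496965117656884702915950

3959299 239190
31352097142801 1894049455620
248264653730785753699 14998216231173381570
1965907990503261255572251201 118764845051735182903983240
15567235081782895307198186429982499 940451064496965117656884702915950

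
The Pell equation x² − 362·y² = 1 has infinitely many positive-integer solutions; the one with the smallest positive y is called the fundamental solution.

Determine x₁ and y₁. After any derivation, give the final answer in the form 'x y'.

723 38

√362 = [19; 38, …], period ℓ=1 (odd) → k=1
a_0=19:  p_0=19·1+0=19,  q_0=19·0+1=1
a_1=38:  p_1=38·19+1=723,  q_1=38·1+0=38
fundamental: x₁=723, y₁=38  (since 522729 − 362·1444 = 1)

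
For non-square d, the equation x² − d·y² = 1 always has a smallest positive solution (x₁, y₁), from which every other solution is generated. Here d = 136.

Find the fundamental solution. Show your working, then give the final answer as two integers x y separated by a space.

35 3

d=136: √d = [11; 1,1,1,22] (ℓ=4, even), read p_3/q_3
k=0  a_k=11  p_k/q_k = 11/1
…
k=2  a_k=1  p_k/q_k = 23/2
k=3  a_k=1  p_k/q_k = 35/3
→ (35, 3).  Check: 35²=1225, 136·3²=1224, difference 1.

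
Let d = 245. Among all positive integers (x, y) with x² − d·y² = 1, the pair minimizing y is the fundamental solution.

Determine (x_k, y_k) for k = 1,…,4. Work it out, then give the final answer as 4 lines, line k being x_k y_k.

51841 3312
5374978561 343394784
557288527109761 35603857991376
57780789062419261441 3691479203918451648

d=245: √d = [15; 1,1,1,7,6,7,1,1,1,30] (ℓ=10, even), read p_9/q_9
i=0: a=15 ⇒ p=15, q=1
…
i=3: a=1 ⇒ p=47, q=3
…
i=8: a=1 ⇒ p=33825, q=2161
i=9: a=1 ⇒ p=51841, q=3312
fundamental: x₁=51841, y₁=3312  (since 2687489281 − 245·10969344 = 1)
(51841+3312√245)^2 = 5374978561 + 343394784√245
(51841+3312√245)^3 = 557288527109761 + 35603857991376√245
(51841+3312√245)^4 = 57780789062419261441 + 3691479203918451648√245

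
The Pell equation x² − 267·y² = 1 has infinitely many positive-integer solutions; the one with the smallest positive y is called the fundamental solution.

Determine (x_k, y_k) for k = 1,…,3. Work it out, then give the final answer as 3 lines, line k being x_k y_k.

√267 = [16; 2,1,15,1,2,32, …], period ℓ=6 (even) → k=5
i=0: a=16 ⇒ p=16, q=1
…
i=4: a=1 ⇒ p=817, q=50
i=5: a=2 ⇒ p=2402, q=147
→ (2402, 147).  Check: 2402²=5769604, 267·147²=5769603, difference 1.
(x_2, y_2) = (2402·2402 + 267·147·147, 2402·147 + 147·2402) = (11539207, 706188)
(x_3, y_3) = (2402·11539207 + 267·147·706188, 2402·706188 + 147·11539207) = (55434348026, 3392527005)

2402 147
11539207 706188
55434348026 3392527005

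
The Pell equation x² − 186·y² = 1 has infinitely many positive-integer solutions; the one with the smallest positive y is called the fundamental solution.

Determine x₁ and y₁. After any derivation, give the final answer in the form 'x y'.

7501 550

√186 → a₀=13, period (1,1,1,3,4,3,1,1,1,26); ℓ=10 even so k=9
step 0: (13, 1)  from 13·(1,0) + (0,1)
…
step 2: (27, 2)  from 1·(14,1) + (13,1)
step 3: (41, 3)  from 1·(27,2) + (14,1)
step 4: (150, 11)  from 3·(41,3) + (27,2)
step 5: (641, 47)  from 4·(150,11) + (41,3)
…
step 7: (2714, 199)  from 1·(2073,152) + (641,47)
step 8: (4787, 351)  from 1·(2714,199) + (2073,152)
step 9: (7501, 550)  from 1·(4787,351) + (2714,199)
(x₁, y₁) = (7501, 550);  7501² − 186·550² = 1 ✓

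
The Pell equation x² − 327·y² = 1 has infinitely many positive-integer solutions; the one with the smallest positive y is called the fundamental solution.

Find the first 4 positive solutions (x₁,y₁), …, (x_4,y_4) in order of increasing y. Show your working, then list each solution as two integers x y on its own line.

217 12
94177 5208
40872601 2260260
17738614657 980947632

d=327: √d = [18; 12,36] (ℓ=2, even), read p_1/q_1
i=0: a=18 ⇒ p=18, q=1
i=1: a=12 ⇒ p=217, q=12
(x₁, y₁) = (217, 12);  217² − 327·12² = 1 ✓
k=2:  x_2 = 217·217+327·12·12 = 94177,  y_2 = 217·12+12·217 = 5208
k=3:  x_3 = 217·94177+327·12·5208 = 40872601,  y_3 = 217·5208+12·94177 = 2260260
k=4:  x_4 = 217·40872601+327·12·2260260 = 17738614657,  y_4 = 217·2260260+12·40872601 = 980947632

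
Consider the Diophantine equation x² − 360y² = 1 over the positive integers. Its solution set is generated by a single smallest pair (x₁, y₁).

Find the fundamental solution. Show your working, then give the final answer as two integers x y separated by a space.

[18; 1,36] for √360; ℓ=2 ⇒ convergent index 1
i=0: a=18 ⇒ p=18, q=1
i=1: a=1 ⇒ p=19, q=1
fundamental: x₁=19, y₁=1  (since 361 − 360·1 = 1)

19 1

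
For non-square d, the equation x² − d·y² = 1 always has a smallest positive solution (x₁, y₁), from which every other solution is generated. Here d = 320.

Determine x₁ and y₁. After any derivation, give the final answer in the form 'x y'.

161 9

d=320: √d = [17; 1,7,1,34] (ℓ=4, even), read p_3/q_3
a_0=17:  p_0=17·1+0=17,  q_0=17·0+1=1
a_1=1:  p_1=1·17+1=18,  q_1=1·1+0=1
a_2=7:  p_2=7·18+17=143,  q_2=7·1+1=8
a_3=1:  p_3=1·143+18=161,  q_3=1·8+1=9
(x₁, y₁) = (161, 9);  161² − 320·9² = 1 ✓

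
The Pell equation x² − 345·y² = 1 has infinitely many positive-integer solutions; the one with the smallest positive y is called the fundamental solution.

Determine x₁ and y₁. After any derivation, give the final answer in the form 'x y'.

6761 364

[18; 1,1,2,1,6,1,2,1,1,36] for √345; ℓ=10 ⇒ convergent index 9
k=0  a_k=18  p_k/q_k = 18/1
k=1  a_k=1  p_k/q_k = 19/1
k=2  a_k=1  p_k/q_k = 37/2
…
k=4  a_k=1  p_k/q_k = 130/7
k=5  a_k=6  p_k/q_k = 873/47
k=6  a_k=1  p_k/q_k = 1003/54
…
k=8  a_k=1  p_k/q_k = 3882/209
k=9  a_k=1  p_k/q_k = 6761/364
fundamental: x₁=6761, y₁=364  (since 45711121 − 345·132496 = 1)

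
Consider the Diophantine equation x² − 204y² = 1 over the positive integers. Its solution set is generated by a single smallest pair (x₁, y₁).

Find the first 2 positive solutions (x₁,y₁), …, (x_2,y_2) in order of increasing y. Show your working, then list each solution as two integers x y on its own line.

4999 350
49980001 3499300

d=204: √d = [14; 3,1,1,6,1,1,3,28] (ℓ=8, even), read p_7/q_7
k=0  a_k=14  p_k/q_k = 14/1
k=1  a_k=3  p_k/q_k = 43/3
k=2  a_k=1  p_k/q_k = 57/4
…
k=4  a_k=6  p_k/q_k = 657/46
k=5  a_k=1  p_k/q_k = 757/53
k=6  a_k=1  p_k/q_k = 1414/99
k=7  a_k=3  p_k/q_k = 4999/350
(x₁, y₁) = (4999, 350);  4999² − 204·350² = 1 ✓
(x_2, y_2) = (4999·4999 + 204·350·350, 4999·350 + 350·4999) = (49980001, 3499300)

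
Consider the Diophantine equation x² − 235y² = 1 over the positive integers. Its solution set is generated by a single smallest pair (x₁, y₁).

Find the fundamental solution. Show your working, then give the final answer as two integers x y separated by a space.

46 3

d=235: √d = [15; 3,30] (ℓ=2, even), read p_1/q_1
a_0=15:  p_0=15·1+0=15,  q_0=15·0+1=1
a_1=3:  p_1=3·15+1=46,  q_1=3·1+0=3
(x₁, y₁) = (46, 3);  46² − 235·3² = 1 ✓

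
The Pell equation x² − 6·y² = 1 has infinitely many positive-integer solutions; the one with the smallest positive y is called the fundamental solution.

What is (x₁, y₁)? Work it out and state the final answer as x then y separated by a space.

d=6: √d = [2; 2,4] (ℓ=2, even), read p_1/q_1
i=0: a=2 ⇒ p=2, q=1
i=1: a=2 ⇒ p=5, q=2
→ (5, 2).  Check: 5²=25, 6·2²=24, difference 1.

5 2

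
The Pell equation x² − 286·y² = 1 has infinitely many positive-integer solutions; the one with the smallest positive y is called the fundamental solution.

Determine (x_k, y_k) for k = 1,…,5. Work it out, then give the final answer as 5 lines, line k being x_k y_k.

561835 33222
631317134449 37330564740
709392124465745995 41947235681362578
797122648497793485067201 47134850318039357456520
895702806436806213240996001675 52964017256829337557486465822

[16; 1,10,3,3,2,3,3,10,1,32] for √286; ℓ=10 ⇒ convergent index 9
a_0=16:  p_0=16·1+0=16,  q_0=16·0+1=1
…
a_4=3:  p_4=3·575+186=1911,  q_4=3·34+11=113
…
a_8=10:  p_8=10·49703+15102=512132,  q_8=10·2939+893=30283
a_9=1:  p_9=1·512132+49703=561835,  q_9=1·30283+2939=33222
→ (561835, 33222).  Check: 561835²=315658567225, 286·33222²=315658567224, difference 1.
k=2:  x_2 = 561835·561835+286·33222·33222 = 631317134449,  y_2 = 561835·33222+33222·561835 = 37330564740
k=3:  x_3 = 561835·631317134449+286·33222·37330564740 = 709392124465745995,  y_3 = 561835·37330564740+33222·631317134449 = 41947235681362578
k=4:  x_4 = 561835·709392124465745995+286·33222·41947235681362578 = 797122648497793485067201,  y_4 = 561835·41947235681362578+33222·709392124465745995 = 47134850318039357456520
k=5:  x_5 = 561835·797122648497793485067201+286·33222·47134850318039357456520 = 895702806436806213240996001675,  y_5 = 561835·47134850318039357456520+33222·797122648497793485067201 = 52964017256829337557486465822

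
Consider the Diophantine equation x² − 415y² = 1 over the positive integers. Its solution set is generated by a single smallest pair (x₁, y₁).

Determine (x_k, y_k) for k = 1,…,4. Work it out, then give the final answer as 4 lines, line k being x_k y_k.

√415 = [20; 2,1,2,4,6,…,1,2,40, …], period ℓ=16 (even) → k=15
k=0  a_k=20  p_k/q_k = 20/1
k=1  a_k=2  p_k/q_k = 41/2
…
k=3  a_k=2  p_k/q_k = 163/8
k=4  a_k=4  p_k/q_k = 713/35
k=5  a_k=6  p_k/q_k = 4441/218
…
k=7  a_k=1  p_k/q_k = 9595/471
k=8  a_k=3  p_k/q_k = 33939/1666
k=9  a_k=1  p_k/q_k = 43534/2137
…
k=13  a_k=2  p_k/q_k = 4730294/232201
k=14  a_k=1  p_k/q_k = 6841255/335824
k=15  a_k=2  p_k/q_k = 18412804/903849
fundamental: x₁=18412804, y₁=903849  (since 339031351142416 − 415·816943014801 = 1)
(18412804+903849√415)^2 = 678062702284831 + 33284788965192√415
(18412804+903849√415)^3 = 24970071273761872339444 + 1225732590794885332887√415
(18412804+903849√415)^4 = 919538056459614718055705397121 + 45138347901436822389057205104√415

18412804 903849
678062702284831 33284788965192
24970071273761872339444 1225732590794885332887
919538056459614718055705397121 45138347901436822389057205104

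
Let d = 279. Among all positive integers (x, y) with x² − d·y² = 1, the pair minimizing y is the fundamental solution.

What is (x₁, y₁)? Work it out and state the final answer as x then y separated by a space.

[16; 1,2,2,1,2,2,1,32] for √279; ℓ=8 ⇒ convergent index 7
i=0: a=16 ⇒ p=16, q=1
i=1: a=1 ⇒ p=17, q=1
i=2: a=2 ⇒ p=50, q=3
…
i=4: a=1 ⇒ p=167, q=10
…
i=6: a=2 ⇒ p=1069, q=64
i=7: a=1 ⇒ p=1520, q=91
→ (1520, 91).  Check: 1520²=2310400, 279·91²=2310399, difference 1.

1520 91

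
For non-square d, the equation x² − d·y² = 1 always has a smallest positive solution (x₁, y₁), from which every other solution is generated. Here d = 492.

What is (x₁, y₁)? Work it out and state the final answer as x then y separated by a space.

29767 1342

d=492: √d = [22; 5,1,1,10,1,1,5,44] (ℓ=8, even), read p_7/q_7
i=0: a=22 ⇒ p=22, q=1
i=1: a=5 ⇒ p=111, q=5
i=2: a=1 ⇒ p=133, q=6
…
i=4: a=10 ⇒ p=2573, q=116
i=5: a=1 ⇒ p=2817, q=127
i=6: a=1 ⇒ p=5390, q=243
i=7: a=5 ⇒ p=29767, q=1342
(x₁, y₁) = (29767, 1342);  29767² − 492·1342² = 1 ✓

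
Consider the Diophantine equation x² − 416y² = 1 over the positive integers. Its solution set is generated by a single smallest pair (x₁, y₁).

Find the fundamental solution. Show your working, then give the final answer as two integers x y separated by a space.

5201 255

√416 = [20; 2,1,1,9,1,1,2,40, …], period ℓ=8 (even) → k=7
i=0: a=20 ⇒ p=20, q=1
…
i=2: a=1 ⇒ p=61, q=3
…
i=4: a=9 ⇒ p=979, q=48
i=5: a=1 ⇒ p=1081, q=53
i=6: a=1 ⇒ p=2060, q=101
i=7: a=2 ⇒ p=5201, q=255
→ (5201, 255).  Check: 5201²=27050401, 416·255²=27050400, difference 1.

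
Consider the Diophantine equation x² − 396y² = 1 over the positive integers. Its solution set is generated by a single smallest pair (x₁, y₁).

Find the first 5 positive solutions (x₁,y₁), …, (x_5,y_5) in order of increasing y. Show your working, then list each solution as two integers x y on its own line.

199 10
79201 3980
31521799 1584030
12545596801 630439960
4993116004999 250913520050

√396 → a₀=19, period (1,8,1,38); ℓ=4 even so k=3
k=0  a_k=19  p_k/q_k = 19/1
k=1  a_k=1  p_k/q_k = 20/1
k=2  a_k=8  p_k/q_k = 179/9
k=3  a_k=1  p_k/q_k = 199/10
fundamental: x₁=199, y₁=10  (since 39601 − 396·100 = 1)
k=2:  x_2 = 199·199+396·10·10 = 79201,  y_2 = 199·10+10·199 = 3980
k=3:  x_3 = 199·79201+396·10·3980 = 31521799,  y_3 = 199·3980+10·79201 = 1584030
k=4:  x_4 = 199·31521799+396·10·1584030 = 12545596801,  y_4 = 199·1584030+10·31521799 = 630439960
k=5:  x_5 = 199·12545596801+396·10·630439960 = 4993116004999,  y_5 = 199·630439960+10·12545596801 = 250913520050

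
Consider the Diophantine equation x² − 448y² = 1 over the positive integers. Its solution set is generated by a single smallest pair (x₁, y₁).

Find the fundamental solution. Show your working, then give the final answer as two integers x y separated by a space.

[21; 6,42] for √448; ℓ=2 ⇒ convergent index 1
i=0: a=21 ⇒ p=21, q=1
i=1: a=6 ⇒ p=127, q=6
fundamental: x₁=127, y₁=6  (since 16129 − 448·36 = 1)

127 6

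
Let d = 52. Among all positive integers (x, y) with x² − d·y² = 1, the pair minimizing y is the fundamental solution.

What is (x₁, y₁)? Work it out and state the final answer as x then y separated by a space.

[7; 4,1,2,1,4,14] for √52; ℓ=6 ⇒ convergent index 5
a_0=7:  p_0=7·1+0=7,  q_0=7·0+1=1
…
a_3=2:  p_3=2·36+29=101,  q_3=2·5+4=14
a_4=1:  p_4=1·101+36=137,  q_4=1·14+5=19
a_5=4:  p_5=4·137+101=649,  q_5=4·19+14=90
fundamental: x₁=649, y₁=90  (since 421201 − 52·8100 = 1)

649 90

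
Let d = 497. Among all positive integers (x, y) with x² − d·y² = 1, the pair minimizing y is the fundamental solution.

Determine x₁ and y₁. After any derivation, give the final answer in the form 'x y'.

[22; 3,2,2,5,6,5,2,2,3,44] for √497; ℓ=10 ⇒ convergent index 9
k=0  a_k=22  p_k/q_k = 22/1
…
k=2  a_k=2  p_k/q_k = 156/7
k=3  a_k=2  p_k/q_k = 379/17
…
k=5  a_k=6  p_k/q_k = 12685/569
k=6  a_k=5  p_k/q_k = 65476/2937
k=7  a_k=2  p_k/q_k = 143637/6443
k=8  a_k=2  p_k/q_k = 352750/15823
k=9  a_k=3  p_k/q_k = 1201887/53912
(x₁, y₁) = (1201887, 53912);  1201887² − 497·53912² = 1 ✓

1201887 53912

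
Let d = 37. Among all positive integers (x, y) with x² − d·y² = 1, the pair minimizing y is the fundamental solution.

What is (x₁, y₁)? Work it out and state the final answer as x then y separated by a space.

d=37: √d = [6; 12] (ℓ=1, odd), read p_1/q_1
k=0  a_k=6  p_k/q_k = 6/1
k=1  a_k=12  p_k/q_k = 73/12
fundamental: x₁=73, y₁=12  (since 5329 − 37·144 = 1)

73 12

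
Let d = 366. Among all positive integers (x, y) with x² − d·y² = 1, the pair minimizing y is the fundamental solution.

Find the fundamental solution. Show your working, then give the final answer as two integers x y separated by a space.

√366 → a₀=19, period (7,1,1,1,2,12,2,1,1,1,7,38); ℓ=12 even so k=11
k=0  a_k=19  p_k/q_k = 19/1
k=1  a_k=7  p_k/q_k = 134/7
k=2  a_k=1  p_k/q_k = 153/8
k=3  a_k=1  p_k/q_k = 287/15
…
k=5  a_k=2  p_k/q_k = 1167/61
k=6  a_k=12  p_k/q_k = 14444/755
k=7  a_k=2  p_k/q_k = 30055/1571
…
k=9  a_k=1  p_k/q_k = 74554/3897
k=10  a_k=1  p_k/q_k = 119053/6223
k=11  a_k=7  p_k/q_k = 907925/47458
fundamental: x₁=907925, y₁=47458  (since 824327805625 − 366·2252261764 = 1)

907925 47458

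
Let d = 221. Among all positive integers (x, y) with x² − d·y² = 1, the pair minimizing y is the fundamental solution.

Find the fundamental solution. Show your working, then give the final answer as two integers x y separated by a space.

1665 112

d=221: √d = [14; 1,6,2,6,1,28] (ℓ=6, even), read p_5/q_5
a_0=14:  p_0=14·1+0=14,  q_0=14·0+1=1
…
a_2=6:  p_2=6·15+14=104,  q_2=6·1+1=7
a_3=2:  p_3=2·104+15=223,  q_3=2·7+1=15
a_4=6:  p_4=6·223+104=1442,  q_4=6·15+7=97
a_5=1:  p_5=1·1442+223=1665,  q_5=1·97+15=112
fundamental: x₁=1665, y₁=112  (since 2772225 − 221·12544 = 1)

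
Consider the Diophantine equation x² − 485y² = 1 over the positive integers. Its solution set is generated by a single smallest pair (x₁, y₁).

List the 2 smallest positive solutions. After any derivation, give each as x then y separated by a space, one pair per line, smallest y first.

[22; 44] for √485; ℓ=1 ⇒ convergent index 1
i=0: a=22 ⇒ p=22, q=1
i=1: a=44 ⇒ p=969, q=44
fundamental: x₁=969, y₁=44  (since 938961 − 485·1936 = 1)
(x_2, y_2) = (969·969 + 485·44·44, 969·44 + 44·969) = (1877921, 85272)

969 44
1877921 85272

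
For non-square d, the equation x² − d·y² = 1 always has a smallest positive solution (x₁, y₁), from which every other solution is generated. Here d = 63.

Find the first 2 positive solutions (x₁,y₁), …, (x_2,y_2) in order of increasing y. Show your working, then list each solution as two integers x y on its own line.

d=63: √d = [7; 1,14] (ℓ=2, even), read p_1/q_1
a_0=7:  p_0=7·1+0=7,  q_0=7·0+1=1
a_1=1:  p_1=1·7+1=8,  q_1=1·1+0=1
→ (8, 1).  Check: 8²=64, 63·1²=63, difference 1.
k=2:  x_2 = 8·8+63·1·1 = 127,  y_2 = 8·1+1·8 = 16

8 1
127 16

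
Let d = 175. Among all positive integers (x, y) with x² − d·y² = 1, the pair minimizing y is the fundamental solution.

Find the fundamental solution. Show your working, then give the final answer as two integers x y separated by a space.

2024 153

√175 → a₀=13, period (4,2,1,2,4,26); ℓ=6 even so k=5
k=0  a_k=13  p_k/q_k = 13/1
…
k=2  a_k=2  p_k/q_k = 119/9
…
k=4  a_k=2  p_k/q_k = 463/35
k=5  a_k=4  p_k/q_k = 2024/153
→ (2024, 153).  Check: 2024²=4096576, 175·153²=4096575, difference 1.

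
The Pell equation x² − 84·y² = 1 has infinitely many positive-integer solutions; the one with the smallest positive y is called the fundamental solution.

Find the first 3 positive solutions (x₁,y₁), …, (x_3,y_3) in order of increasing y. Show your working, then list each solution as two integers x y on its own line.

√84 → a₀=9, period (6,18); ℓ=2 even so k=1
i=0: a=9 ⇒ p=9, q=1
i=1: a=6 ⇒ p=55, q=6
→ (55, 6).  Check: 55²=3025, 84·6²=3024, difference 1.
k=2:  x_2 = 55·55+84·6·6 = 6049,  y_2 = 55·6+6·55 = 660
k=3:  x_3 = 55·6049+84·6·660 = 665335,  y_3 = 55·660+6·6049 = 72594

55 6
6049 660
665335 72594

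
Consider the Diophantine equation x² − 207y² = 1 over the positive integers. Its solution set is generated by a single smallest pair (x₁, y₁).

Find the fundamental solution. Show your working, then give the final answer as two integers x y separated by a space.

√207 = [14; 2,1,1,2,1,1,2,28, …], period ℓ=8 (even) → k=7
step 0: (14, 1)  from 14·(1,0) + (0,1)
step 1: (29, 2)  from 2·(14,1) + (1,0)
…
step 6: (446, 31)  from 1·(259,18) + (187,13)
step 7: (1151, 80)  from 2·(446,31) + (259,18)
(x₁, y₁) = (1151, 80);  1151² − 207·80² = 1 ✓

1151 80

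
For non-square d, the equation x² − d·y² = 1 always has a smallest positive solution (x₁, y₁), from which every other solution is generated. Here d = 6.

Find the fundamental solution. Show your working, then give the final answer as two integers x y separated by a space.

[2; 2,4] for √6; ℓ=2 ⇒ convergent index 1
a_0=2:  p_0=2·1+0=2,  q_0=2·0+1=1
a_1=2:  p_1=2·2+1=5,  q_1=2·1+0=2
fundamental: x₁=5, y₁=2  (since 25 − 6·4 = 1)

5 2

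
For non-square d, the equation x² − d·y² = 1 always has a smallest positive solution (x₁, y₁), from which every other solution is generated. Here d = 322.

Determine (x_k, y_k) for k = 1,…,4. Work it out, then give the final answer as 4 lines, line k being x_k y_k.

√322 → a₀=17, period (1,16,1,34); ℓ=4 even so k=3
step 0: (17, 1)  from 17·(1,0) + (0,1)
step 1: (18, 1)  from 1·(17,1) + (1,0)
step 2: (305, 17)  from 16·(18,1) + (17,1)
step 3: (323, 18)  from 1·(305,17) + (18,1)
fundamental: x₁=323, y₁=18  (since 104329 − 322·324 = 1)
(323+18√322)^2 = 208657 + 11628√322
(323+18√322)^3 = 134792099 + 7511670√322
(323+18√322)^4 = 87075487297 + 4852527192√322

323 18
208657 11628
134792099 7511670
87075487297 4852527192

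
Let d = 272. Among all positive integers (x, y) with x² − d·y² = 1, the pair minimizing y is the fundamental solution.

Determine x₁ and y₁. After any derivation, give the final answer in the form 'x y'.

[16; 2,32] for √272; ℓ=2 ⇒ convergent index 1
step 0: (16, 1)  from 16·(1,0) + (0,1)
step 1: (33, 2)  from 2·(16,1) + (1,0)
fundamental: x₁=33, y₁=2  (since 1089 − 272·4 = 1)

33 2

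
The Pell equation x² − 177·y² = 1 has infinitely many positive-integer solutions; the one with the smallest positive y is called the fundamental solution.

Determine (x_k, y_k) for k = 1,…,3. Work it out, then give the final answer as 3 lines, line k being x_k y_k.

62423 4692
7793261857 585777432
972957569736599 73131969270780

d=177: √d = [13; 3,3,2,8,2,3,3,26] (ℓ=8, even), read p_7/q_7
i=0: a=13 ⇒ p=13, q=1
i=1: a=3 ⇒ p=40, q=3
i=2: a=3 ⇒ p=133, q=10
i=3: a=2 ⇒ p=306, q=23
i=4: a=8 ⇒ p=2581, q=194
…
i=6: a=3 ⇒ p=18985, q=1427
i=7: a=3 ⇒ p=62423, q=4692
(x₁, y₁) = (62423, 4692);  62423² − 177·4692² = 1 ✓
(x_2, y_2) = (62423·62423 + 177·4692·4692, 62423·4692 + 4692·62423) = (7793261857, 585777432)
(x_3, y_3) = (62423·7793261857 + 177·4692·585777432, 62423·585777432 + 4692·7793261857) = (972957569736599, 73131969270780)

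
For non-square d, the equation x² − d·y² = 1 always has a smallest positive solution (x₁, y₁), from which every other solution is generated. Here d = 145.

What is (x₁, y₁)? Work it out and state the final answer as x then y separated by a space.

289 24

√145 = [12; 24, …], period ℓ=1 (odd) → k=1
i=0: a=12 ⇒ p=12, q=1
i=1: a=24 ⇒ p=289, q=24
fundamental: x₁=289, y₁=24  (since 83521 − 145·576 = 1)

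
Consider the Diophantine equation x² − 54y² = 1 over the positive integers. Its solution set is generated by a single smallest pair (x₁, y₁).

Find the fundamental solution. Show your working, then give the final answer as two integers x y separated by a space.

[7; 2,1,6,1,2,14] for √54; ℓ=6 ⇒ convergent index 5
a_0=7:  p_0=7·1+0=7,  q_0=7·0+1=1
a_1=2:  p_1=2·7+1=15,  q_1=2·1+0=2
a_2=1:  p_2=1·15+7=22,  q_2=1·2+1=3
a_3=6:  p_3=6·22+15=147,  q_3=6·3+2=20
a_4=1:  p_4=1·147+22=169,  q_4=1·20+3=23
a_5=2:  p_5=2·169+147=485,  q_5=2·23+20=66
→ (485, 66).  Check: 485²=235225, 54·66²=235224, difference 1.

485 66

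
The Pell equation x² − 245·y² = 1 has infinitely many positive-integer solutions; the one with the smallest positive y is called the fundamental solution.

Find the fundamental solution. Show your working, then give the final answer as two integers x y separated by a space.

√245 = [15; 1,1,1,7,6,7,1,1,1,30, …], period ℓ=10 (even) → k=9
i=0: a=15 ⇒ p=15, q=1
…
i=2: a=1 ⇒ p=31, q=2
…
i=6: a=7 ⇒ p=15809, q=1010
i=7: a=1 ⇒ p=18016, q=1151
i=8: a=1 ⇒ p=33825, q=2161
i=9: a=1 ⇒ p=51841, q=3312
(x₁, y₁) = (51841, 3312);  51841² − 245·3312² = 1 ✓

51841 3312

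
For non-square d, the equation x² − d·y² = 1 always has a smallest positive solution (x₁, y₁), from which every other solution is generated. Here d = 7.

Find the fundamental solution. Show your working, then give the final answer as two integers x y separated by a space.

8 3

√7 = [2; 1,1,1,4, …], period ℓ=4 (even) → k=3
a_0=2:  p_0=2·1+0=2,  q_0=2·0+1=1
a_1=1:  p_1=1·2+1=3,  q_1=1·1+0=1
a_2=1:  p_2=1·3+2=5,  q_2=1·1+1=2
a_3=1:  p_3=1·5+3=8,  q_3=1·2+1=3
→ (8, 3).  Check: 8²=64, 7·3²=63, difference 1.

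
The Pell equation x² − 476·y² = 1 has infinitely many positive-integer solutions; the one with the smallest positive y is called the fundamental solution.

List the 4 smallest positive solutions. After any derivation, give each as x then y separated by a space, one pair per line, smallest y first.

√476 → a₀=21, period (1,4,2,10,2,4,1,42); ℓ=8 even so k=7
k=0  a_k=21  p_k/q_k = 21/1
…
k=3  a_k=2  p_k/q_k = 240/11
k=4  a_k=10  p_k/q_k = 2509/115
k=5  a_k=2  p_k/q_k = 5258/241
k=6  a_k=4  p_k/q_k = 23541/1079
k=7  a_k=1  p_k/q_k = 28799/1320
fundamental: x₁=28799, y₁=1320  (since 829382401 − 476·1742400 = 1)
k=2:  x_2 = 28799·28799+476·1320·1320 = 1658764801,  y_2 = 28799·1320+1320·28799 = 76029360
k=3:  x_3 = 28799·1658764801+476·1320·76029360 = 95541534979199,  y_3 = 28799·76029360+1320·1658764801 = 4379139075960
k=4:  x_4 = 28799·95541534979199+476·1320·4379139075960 = 5503001330073139201,  y_4 = 28799·4379139075960+1320·95541534979199 = 252229652421114720

28799 1320
1658764801 76029360
95541534979199 4379139075960
5503001330073139201 252229652421114720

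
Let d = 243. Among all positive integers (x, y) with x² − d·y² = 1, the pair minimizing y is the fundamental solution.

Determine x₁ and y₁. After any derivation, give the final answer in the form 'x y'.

70226 4505

[15; 1,1,2,3,15,3,2,1,1,30] for √243; ℓ=10 ⇒ convergent index 9
a_0=15:  p_0=15·1+0=15,  q_0=15·0+1=1
a_1=1:  p_1=1·15+1=16,  q_1=1·1+0=1
…
a_3=2:  p_3=2·31+16=78,  q_3=2·2+1=5
…
a_6=3:  p_6=3·4053+265=12424,  q_6=3·260+17=797
a_7=2:  p_7=2·12424+4053=28901,  q_7=2·797+260=1854
a_8=1:  p_8=1·28901+12424=41325,  q_8=1·1854+797=2651
a_9=1:  p_9=1·41325+28901=70226,  q_9=1·2651+1854=4505
→ (70226, 4505).  Check: 70226²=4931691076, 243·4505²=4931691075, difference 1.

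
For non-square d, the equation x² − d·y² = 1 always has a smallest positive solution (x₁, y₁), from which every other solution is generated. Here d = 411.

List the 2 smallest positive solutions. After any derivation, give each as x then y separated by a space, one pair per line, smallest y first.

49730 2453
4946145799 243975380

d=411: √d = [20; 3,1,1,1,19,1,1,1,3,40] (ℓ=10, even), read p_9/q_9
a_0=20:  p_0=20·1+0=20,  q_0=20·0+1=1
a_1=3:  p_1=3·20+1=61,  q_1=3·1+0=3
a_2=1:  p_2=1·61+20=81,  q_2=1·3+1=4
…
a_4=1:  p_4=1·142+81=223,  q_4=1·7+4=11
a_5=19:  p_5=19·223+142=4379,  q_5=19·11+7=216
a_6=1:  p_6=1·4379+223=4602,  q_6=1·216+11=227
a_7=1:  p_7=1·4602+4379=8981,  q_7=1·227+216=443
a_8=1:  p_8=1·8981+4602=13583,  q_8=1·443+227=670
a_9=3:  p_9=3·13583+8981=49730,  q_9=3·670+443=2453
(x₁, y₁) = (49730, 2453);  49730² − 411·2453² = 1 ✓
(49730+2453√411)^2 = 4946145799 + 243975380√411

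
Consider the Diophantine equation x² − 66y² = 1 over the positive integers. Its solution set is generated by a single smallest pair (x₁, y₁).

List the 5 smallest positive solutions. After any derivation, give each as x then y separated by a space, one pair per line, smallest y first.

65 8
8449 1040
1098305 135192
142771201 17573920
18559157825 2284474408

d=66: √d = [8; 8,16] (ℓ=2, even), read p_1/q_1
i=0: a=8 ⇒ p=8, q=1
i=1: a=8 ⇒ p=65, q=8
fundamental: x₁=65, y₁=8  (since 4225 − 66·64 = 1)
(65+8√66)^2 = 8449 + 1040√66
(65+8√66)^3 = 1098305 + 135192√66
(65+8√66)^4 = 142771201 + 17573920√66
(65+8√66)^5 = 18559157825 + 2284474408√66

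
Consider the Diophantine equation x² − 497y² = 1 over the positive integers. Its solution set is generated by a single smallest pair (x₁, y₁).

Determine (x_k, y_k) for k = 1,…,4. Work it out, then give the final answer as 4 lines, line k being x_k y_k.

√497 = [22; 3,2,2,5,6,5,2,2,3,44, …], period ℓ=10 (even) → k=9
step 0: (22, 1)  from 22·(1,0) + (0,1)
step 1: (67, 3)  from 3·(22,1) + (1,0)
step 2: (156, 7)  from 2·(67,3) + (22,1)
step 3: (379, 17)  from 2·(156,7) + (67,3)
step 4: (2051, 92)  from 5·(379,17) + (156,7)
step 5: (12685, 569)  from 6·(2051,92) + (379,17)
step 6: (65476, 2937)  from 5·(12685,569) + (2051,92)
…
step 8: (352750, 15823)  from 2·(143637,6443) + (65476,2937)
step 9: (1201887, 53912)  from 3·(352750,15823) + (143637,6443)
(x₁, y₁) = (1201887, 53912);  1201887² − 497·53912² = 1 ✓
k=2:  x_2 = 1201887·1201887+497·53912·53912 = 2889064721537,  y_2 = 1201887·53912+53912·1201887 = 129592263888
k=3:  x_3 = 1201887·2889064721537+497·53912·129592263888 = 6944658661946678751,  y_3 = 1201887·129592263888+53912·2889064721537 = 311510514535059400
k=4:  x_4 = 1201887·6944658661946678751+497·53912·311510514535059400 = 16693389930459326703284737,  y_4 = 1201887·311510514535059400+53912·6944658661946678751 = 748800875565868281911712

1201887 53912
2889064721537 129592263888
6944658661946678751 311510514535059400
16693389930459326703284737 748800875565868281911712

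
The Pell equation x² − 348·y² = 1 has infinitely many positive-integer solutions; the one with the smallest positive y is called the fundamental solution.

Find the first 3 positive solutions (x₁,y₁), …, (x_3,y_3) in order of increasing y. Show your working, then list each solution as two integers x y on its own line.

[18; 1,1,1,8,1,1,1,36] for √348; ℓ=8 ⇒ convergent index 7
step 0: (18, 1)  from 18·(1,0) + (0,1)
…
step 5: (541, 29)  from 1·(485,26) + (56,3)
step 6: (1026, 55)  from 1·(541,29) + (485,26)
step 7: (1567, 84)  from 1·(1026,55) + (541,29)
(x₁, y₁) = (1567, 84);  1567² − 348·84² = 1 ✓
(x_2, y_2) = (1567·1567 + 348·84·84, 1567·84 + 84·1567) = (4910977, 263256)
(x_3, y_3) = (1567·4910977 + 348·84·263256, 1567·263256 + 84·4910977) = (15391000351, 825044220)

1567 84
4910977 263256
15391000351 825044220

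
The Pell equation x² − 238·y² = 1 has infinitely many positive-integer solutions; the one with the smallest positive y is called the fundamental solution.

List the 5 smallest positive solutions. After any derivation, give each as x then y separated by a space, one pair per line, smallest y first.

11663 756
272051137 17634456
6345864809999 411341319900
148023642285985537 9594947610352944
3452799473617033826063 223811747547751451844

[15; 2,2,1,14,1,2,2,30] for √238; ℓ=8 ⇒ convergent index 7
k=0  a_k=15  p_k/q_k = 15/1
…
k=4  a_k=14  p_k/q_k = 1589/103
…
k=6  a_k=2  p_k/q_k = 4983/323
k=7  a_k=2  p_k/q_k = 11663/756
fundamental: x₁=11663, y₁=756  (since 136025569 − 238·571536 = 1)
(x_2, y_2) = (11663·11663 + 238·756·756, 11663·756 + 756·11663) = (272051137, 17634456)
(x_3, y_3) = (11663·272051137 + 238·756·17634456, 11663·17634456 + 756·272051137) = (6345864809999, 411341319900)
(x_4, y_4) = (11663·6345864809999 + 238·756·411341319900, 11663·411341319900 + 756·6345864809999) = (148023642285985537, 9594947610352944)
(x_5, y_5) = (11663·148023642285985537 + 238·756·9594947610352944, 11663·9594947610352944 + 756·148023642285985537) = (3452799473617033826063, 223811747547751451844)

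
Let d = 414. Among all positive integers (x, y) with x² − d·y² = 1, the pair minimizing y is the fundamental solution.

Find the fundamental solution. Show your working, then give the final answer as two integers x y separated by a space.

24335 1196

d=414: √d = [20; 2,1,7,2,7,1,2,40] (ℓ=8, even), read p_7/q_7
k=0  a_k=20  p_k/q_k = 20/1
k=1  a_k=2  p_k/q_k = 41/2
k=2  a_k=1  p_k/q_k = 61/3
k=3  a_k=7  p_k/q_k = 468/23
…
k=5  a_k=7  p_k/q_k = 7447/366
k=6  a_k=1  p_k/q_k = 8444/415
k=7  a_k=2  p_k/q_k = 24335/1196
fundamental: x₁=24335, y₁=1196  (since 592192225 − 414·1430416 = 1)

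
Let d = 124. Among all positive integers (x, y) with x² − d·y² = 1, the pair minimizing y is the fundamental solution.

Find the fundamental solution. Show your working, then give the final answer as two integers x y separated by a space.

4620799 414960

√124 = [11; 7,2,1,1,1,…,2,7,22, …], period ℓ=16 (even) → k=15
a_0=11:  p_0=11·1+0=11,  q_0=11·0+1=1
a_1=7:  p_1=7·11+1=78,  q_1=7·1+0=7
…
a_3=1:  p_3=1·167+78=245,  q_3=1·15+7=22
a_4=1:  p_4=1·245+167=412,  q_4=1·22+15=37
a_5=1:  p_5=1·412+245=657,  q_5=1·37+22=59
…
a_7=1:  p_7=1·2383+657=3040,  q_7=1·214+59=273
a_8=4:  p_8=4·3040+2383=14543,  q_8=4·273+214=1306
a_9=1:  p_9=1·14543+3040=17583,  q_9=1·1306+273=1579
a_10=3:  p_10=3·17583+14543=67292,  q_10=3·1579+1306=6043
…
a_13=1:  p_13=1·152167+84875=237042,  q_13=1·13665+7622=21287
a_14=2:  p_14=2·237042+152167=626251,  q_14=2·21287+13665=56239
a_15=7:  p_15=7·626251+237042=4620799,  q_15=7·56239+21287=414960
(x₁, y₁) = (4620799, 414960);  4620799² − 124·414960² = 1 ✓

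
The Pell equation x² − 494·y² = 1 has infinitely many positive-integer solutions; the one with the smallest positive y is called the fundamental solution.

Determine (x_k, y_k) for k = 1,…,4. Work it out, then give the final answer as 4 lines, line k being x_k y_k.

73035 3286
10668222449 479986020
1558307253052395 70111557938114
227621940442695115201 10241195267540325960

d=494: √d = [22; 4,2,2,1,2,1,2,2,4,44] (ℓ=10, even), read p_9/q_9
a_0=22:  p_0=22·1+0=22,  q_0=22·0+1=1
a_1=4:  p_1=4·22+1=89,  q_1=4·1+0=4
a_2=2:  p_2=2·89+22=200,  q_2=2·4+1=9
a_3=2:  p_3=2·200+89=489,  q_3=2·9+4=22
a_4=1:  p_4=1·489+200=689,  q_4=1·22+9=31
a_5=2:  p_5=2·689+489=1867,  q_5=2·31+22=84
a_6=1:  p_6=1·1867+689=2556,  q_6=1·84+31=115
a_7=2:  p_7=2·2556+1867=6979,  q_7=2·115+84=314
a_8=2:  p_8=2·6979+2556=16514,  q_8=2·314+115=743
a_9=4:  p_9=4·16514+6979=73035,  q_9=4·743+314=3286
→ (73035, 3286).  Check: 73035²=5334111225, 494·3286²=5334111224, difference 1.
n=2: (73035,3286)∘(73035,3286) = (73035·73035+494·3286·3286, 73035·3286+3286·73035) = (10668222449,479986020)
n=3: (10668222449,479986020)∘(73035,3286) = (73035·10668222449+494·3286·479986020, 73035·479986020+3286·10668222449) = (1558307253052395,70111557938114)
n=4: (1558307253052395,70111557938114)∘(73035,3286) = (73035·1558307253052395+494·3286·70111557938114, 73035·70111557938114+3286·1558307253052395) = (227621940442695115201,10241195267540325960)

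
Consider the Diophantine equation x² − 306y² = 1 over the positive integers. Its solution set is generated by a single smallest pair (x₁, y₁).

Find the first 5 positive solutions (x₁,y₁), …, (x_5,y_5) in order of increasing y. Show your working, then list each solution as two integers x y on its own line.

[17; 2,34] for √306; ℓ=2 ⇒ convergent index 1
step 0: (17, 1)  from 17·(1,0) + (0,1)
step 1: (35, 2)  from 2·(17,1) + (1,0)
fundamental: x₁=35, y₁=2  (since 1225 − 306·4 = 1)
(35+2√306)^2 = 2449 + 140√306
(35+2√306)^3 = 171395 + 9798√306
(35+2√306)^4 = 11995201 + 685720√306
(35+2√306)^5 = 839492675 + 47990602√306

35 2
2449 140
171395 9798
11995201 685720
839492675 47990602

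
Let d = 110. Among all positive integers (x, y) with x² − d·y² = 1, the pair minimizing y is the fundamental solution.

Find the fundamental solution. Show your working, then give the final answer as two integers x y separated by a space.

[10; 2,20] for √110; ℓ=2 ⇒ convergent index 1
step 0: (10, 1)  from 10·(1,0) + (0,1)
step 1: (21, 2)  from 2·(10,1) + (1,0)
→ (21, 2).  Check: 21²=441, 110·2²=440, difference 1.

21 2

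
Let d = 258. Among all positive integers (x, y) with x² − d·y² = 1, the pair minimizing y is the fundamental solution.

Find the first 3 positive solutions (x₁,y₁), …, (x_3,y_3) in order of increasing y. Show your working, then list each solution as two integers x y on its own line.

257 16
132097 8224
67897601 4227120

[16; 16,32] for √258; ℓ=2 ⇒ convergent index 1
i=0: a=16 ⇒ p=16, q=1
i=1: a=16 ⇒ p=257, q=16
→ (257, 16).  Check: 257²=66049, 258·16²=66048, difference 1.
k=2:  x_2 = 257·257+258·16·16 = 132097,  y_2 = 257·16+16·257 = 8224
k=3:  x_3 = 257·132097+258·16·8224 = 67897601,  y_3 = 257·8224+16·132097 = 4227120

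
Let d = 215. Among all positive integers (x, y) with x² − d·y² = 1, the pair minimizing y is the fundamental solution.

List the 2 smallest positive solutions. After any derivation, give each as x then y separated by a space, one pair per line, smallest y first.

44 3
3871 264

d=215: √d = [14; 1,1,1,28] (ℓ=4, even), read p_3/q_3
a_0=14:  p_0=14·1+0=14,  q_0=14·0+1=1
…
a_2=1:  p_2=1·15+14=29,  q_2=1·1+1=2
a_3=1:  p_3=1·29+15=44,  q_3=1·2+1=3
fundamental: x₁=44, y₁=3  (since 1936 − 215·9 = 1)
k=2:  x_2 = 44·44+215·3·3 = 3871,  y_2 = 44·3+3·44 = 264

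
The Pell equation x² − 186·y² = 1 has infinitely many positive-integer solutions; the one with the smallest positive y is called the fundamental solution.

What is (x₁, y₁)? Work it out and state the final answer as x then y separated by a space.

[13; 1,1,1,3,4,3,1,1,1,26] for √186; ℓ=10 ⇒ convergent index 9
i=0: a=13 ⇒ p=13, q=1
…
i=4: a=3 ⇒ p=150, q=11
…
i=6: a=3 ⇒ p=2073, q=152
…
i=8: a=1 ⇒ p=4787, q=351
i=9: a=1 ⇒ p=7501, q=550
fundamental: x₁=7501, y₁=550  (since 56265001 − 186·302500 = 1)

7501 550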